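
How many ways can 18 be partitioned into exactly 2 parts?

9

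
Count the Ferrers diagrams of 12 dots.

Counting exhaustively, 77 partitions satisfy the conditions.

77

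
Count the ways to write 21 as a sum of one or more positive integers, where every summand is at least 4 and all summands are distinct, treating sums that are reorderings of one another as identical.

15

They are:
21
17, 4
16, 5
15, 6
14, 7
13, 8
12, 9
12, 5, 4
11, 10
11, 6, 4
10, 7, 4
10, 6, 5
9, 8, 4
9, 7, 5
8, 7, 6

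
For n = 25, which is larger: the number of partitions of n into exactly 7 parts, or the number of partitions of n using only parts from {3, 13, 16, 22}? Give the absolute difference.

245

Partitions of 25 into exactly 7 parts: 248.
Partitions of 25 using only parts from {3, 13, 16, 22}: 3.
|248 − 3| = 245.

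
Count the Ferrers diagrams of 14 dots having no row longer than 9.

Counting exhaustively, 123 partitions satisfy the conditions.

123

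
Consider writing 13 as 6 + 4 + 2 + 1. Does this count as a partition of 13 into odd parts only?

No

The parts sum to 13, and the condition 'every summand is odd' is violated.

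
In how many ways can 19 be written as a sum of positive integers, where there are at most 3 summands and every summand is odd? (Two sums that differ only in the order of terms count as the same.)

They are:
19
1, 1, 17
1, 3, 15
1, 5, 13
3, 3, 13
1, 7, 11
3, 5, 11
1, 9, 9
3, 7, 9
5, 5, 9
5, 7, 7
That's 11 in total.

11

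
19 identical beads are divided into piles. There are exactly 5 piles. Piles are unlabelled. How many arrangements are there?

A partial list (first 12 by largest part):
15 + 1 + 1 + 1 + 1
14 + 2 + 1 + 1 + 1
13 + 3 + 1 + 1 + 1
13 + 2 + 2 + 1 + 1
12 + 4 + 1 + 1 + 1
12 + 3 + 2 + 1 + 1
12 + 2 + 2 + 2 + 1
11 + 5 + 1 + 1 + 1
11 + 4 + 2 + 1 + 1
11 + 3 + 3 + 1 + 1
11 + 3 + 2 + 2 + 1
11 + 2 + 2 + 2 + 2
…and 58 more, for 70 total.

70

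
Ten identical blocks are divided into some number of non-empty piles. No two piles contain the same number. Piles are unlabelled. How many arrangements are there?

10

They are:
10
9 + 1
8 + 2
7 + 3
7 + 2 + 1
6 + 4
6 + 3 + 1
5 + 4 + 1
5 + 3 + 2
4 + 3 + 2 + 1
That's 10 in total.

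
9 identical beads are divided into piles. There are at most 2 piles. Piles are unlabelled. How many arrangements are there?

The partitions of 9 that satisfy the conditions:
9
8,1
7,2
6,3
5,4

5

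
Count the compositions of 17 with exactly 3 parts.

120

A composition of 17 into 3 positive parts is chosen by placing 2 dividers among the 16 gaps between 17 units: C(16,2) = 120.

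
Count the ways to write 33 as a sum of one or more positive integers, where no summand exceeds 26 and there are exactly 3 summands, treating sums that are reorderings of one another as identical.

There are 82 such partitions.

82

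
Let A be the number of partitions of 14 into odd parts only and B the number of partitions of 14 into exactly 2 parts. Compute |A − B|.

15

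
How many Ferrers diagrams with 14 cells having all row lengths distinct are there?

22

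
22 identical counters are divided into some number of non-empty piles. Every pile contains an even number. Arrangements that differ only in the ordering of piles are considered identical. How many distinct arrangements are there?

56

A partial list (first 12 by largest part):
22
2,20
4,18
2,2,18
6,16
2,4,16
2,2,2,16
8,14
2,6,14
4,4,14
2,2,4,14
2,2,2,2,14
…and 44 more, for 56 total.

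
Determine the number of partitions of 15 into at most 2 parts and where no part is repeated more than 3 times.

The partitions of 15 that satisfy the conditions:
15
14,1
13,2
12,3
11,4
10,5
9,6
8,7
Counting gives 8.

8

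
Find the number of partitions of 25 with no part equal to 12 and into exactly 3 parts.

A partial list (first 12 by largest part):
23+1+1
22+2+1
21+3+1
21+2+2
20+4+1
20+3+2
19+5+1
19+4+2
19+3+3
18+6+1
18+5+2
18+4+3
…and 34 more, for 46 total.

46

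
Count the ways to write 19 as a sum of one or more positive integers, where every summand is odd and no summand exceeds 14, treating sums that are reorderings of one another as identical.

A partial list (first 12 by largest part):
13, 5, 1
13, 3, 3
13, 3, 1, 1, 1
13, 1, 1, 1, 1, 1, 1
11, 7, 1
11, 5, 3
11, 5, 1, 1, 1
11, 3, 3, 1, 1
11, 3, 1, 1, 1, 1, 1
11, 1, 1, 1, 1, 1, 1, 1, 1
9, 9, 1
9, 7, 3
…and 38 more, for 50 total.

50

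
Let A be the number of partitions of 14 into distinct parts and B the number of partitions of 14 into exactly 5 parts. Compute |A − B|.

Partitions of 14 into distinct parts: 22.
Partitions of 14 into exactly 5 parts: 23.
|22 − 23| = 1.

1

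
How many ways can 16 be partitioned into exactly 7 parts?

A partial list (first 12 by largest part):
10,1,1,1,1,1,1
9,2,1,1,1,1,1
8,3,1,1,1,1,1
8,2,2,1,1,1,1
7,4,1,1,1,1,1
7,3,2,1,1,1,1
7,2,2,2,1,1,1
6,5,1,1,1,1,1
6,4,2,1,1,1,1
6,3,3,1,1,1,1
6,3,2,2,1,1,1
6,2,2,2,2,1,1
…and 16 more, for 28 total.

28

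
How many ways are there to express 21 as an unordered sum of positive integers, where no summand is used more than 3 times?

There are 395 such partitions.

395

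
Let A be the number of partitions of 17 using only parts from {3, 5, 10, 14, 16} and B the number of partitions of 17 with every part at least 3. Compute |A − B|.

23

Partitions of 17 using only parts from {3, 5, 10, 14, 16}: 2.
Partitions of 17 with every part at least 3: 25.
|2 − 25| = 23.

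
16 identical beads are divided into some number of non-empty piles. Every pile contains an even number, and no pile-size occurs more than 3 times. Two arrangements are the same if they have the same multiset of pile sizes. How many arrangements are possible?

16

They are:
16
14+2
12+4
12+2+2
10+6
10+4+2
10+2+2+2
8+8
8+6+2
8+4+4
8+4+2+2
6+6+4
6+6+2+2
6+4+4+2
6+4+2+2+2
4+4+4+2+2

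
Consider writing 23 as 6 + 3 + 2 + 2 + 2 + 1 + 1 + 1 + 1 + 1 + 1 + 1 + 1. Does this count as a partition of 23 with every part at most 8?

Yes

The parts sum to 23, and the condition 'no summand exceeds 8' holds.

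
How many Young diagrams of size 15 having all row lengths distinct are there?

27

A partial list (first 12 by largest part):
15
14+1
13+2
12+3
12+2+1
11+4
11+3+1
10+5
10+4+1
10+3+2
9+6
9+5+1
…and 15 more, for 27 total.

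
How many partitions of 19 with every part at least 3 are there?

There are too many to list fully; the first 12 (by largest part) are:
19
3, 16
4, 15
5, 14
6, 13
3, 3, 13
7, 12
3, 4, 12
8, 11
3, 5, 11
4, 4, 11
9, 10
…and 27 more, for 39 total.

39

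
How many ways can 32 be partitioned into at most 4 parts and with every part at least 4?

122

Systematic enumeration (by largest part, then next-largest, …) yields 122.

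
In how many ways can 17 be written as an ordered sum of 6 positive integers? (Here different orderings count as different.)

4368

A composition of 17 into 6 positive parts is chosen by placing 5 dividers among the 16 gaps between 17 units: C(16,5) = 4368.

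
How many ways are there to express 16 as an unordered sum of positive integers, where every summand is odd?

32

There are too many to list fully; the first 12 (by largest part) are:
15 + 1
13 + 3
13 + 1 + 1 + 1
11 + 5
11 + 3 + 1 + 1
11 + 1 + 1 + 1 + 1 + 1
9 + 7
9 + 5 + 1 + 1
9 + 3 + 3 + 1
9 + 3 + 1 + 1 + 1 + 1
9 + 1 + 1 + 1 + 1 + 1 + 1 + 1
7 + 7 + 1 + 1
…and 20 more, for 32 total.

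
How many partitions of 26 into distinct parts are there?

165

Counting exhaustively, 165 partitions satisfy the conditions.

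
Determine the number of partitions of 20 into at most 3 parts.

44

There are too many to list fully; the first 12 (by largest part) are:
20
19,1
18,2
18,1,1
17,3
17,2,1
16,4
16,3,1
16,2,2
15,5
15,4,1
15,3,2
…and 32 more, for 44 total.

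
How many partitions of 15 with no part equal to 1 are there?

41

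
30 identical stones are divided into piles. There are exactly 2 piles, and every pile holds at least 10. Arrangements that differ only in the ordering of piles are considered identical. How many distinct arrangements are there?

The partitions of 30 that satisfy the conditions:
10 + 20
11 + 19
12 + 18
13 + 17
14 + 16
15 + 15
That's 6 in total.

6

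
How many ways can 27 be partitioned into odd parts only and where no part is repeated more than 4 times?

Counting exhaustively, 92 partitions satisfy the conditions.

92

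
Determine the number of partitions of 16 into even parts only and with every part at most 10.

18

The partitions of 16 that satisfy the conditions:
6,10
2,4,10
2,2,2,10
8,8
2,6,8
4,4,8
2,2,4,8
2,2,2,2,8
4,6,6
2,2,6,6
2,4,4,6
2,2,2,4,6
2,2,2,2,2,6
4,4,4,4
2,2,4,4,4
2,2,2,2,4,4
2,2,2,2,2,2,4
2,2,2,2,2,2,2,2
That's 18 in total.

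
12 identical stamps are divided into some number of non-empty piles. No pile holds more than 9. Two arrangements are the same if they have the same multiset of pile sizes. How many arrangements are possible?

73

Systematic enumeration (by largest part, then next-largest, …) yields 73.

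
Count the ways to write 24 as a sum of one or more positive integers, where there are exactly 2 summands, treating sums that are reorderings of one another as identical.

12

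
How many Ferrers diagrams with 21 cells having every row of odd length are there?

76

Counting exhaustively, 76 partitions satisfy the conditions.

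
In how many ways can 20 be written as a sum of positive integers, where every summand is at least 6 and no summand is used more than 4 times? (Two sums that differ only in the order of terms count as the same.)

8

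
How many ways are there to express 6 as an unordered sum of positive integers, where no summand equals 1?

Listing the qualifying partitions of 6:
6
4, 2
3, 3
2, 2, 2

4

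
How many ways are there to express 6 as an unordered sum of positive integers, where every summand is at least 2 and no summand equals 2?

2

They are:
6
3, 3
That's 2 in total.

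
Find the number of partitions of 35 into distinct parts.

585

A full systematic count gives 585.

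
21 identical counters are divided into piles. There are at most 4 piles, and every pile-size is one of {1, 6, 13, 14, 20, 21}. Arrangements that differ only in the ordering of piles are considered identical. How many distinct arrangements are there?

4

Enumerating:
21
20+1
14+6+1
13+6+1+1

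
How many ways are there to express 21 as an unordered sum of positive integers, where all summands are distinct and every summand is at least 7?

Listing the qualifying partitions of 21:
21
14 + 7
13 + 8
12 + 9
11 + 10

5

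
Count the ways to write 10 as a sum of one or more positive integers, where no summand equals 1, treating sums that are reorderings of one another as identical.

12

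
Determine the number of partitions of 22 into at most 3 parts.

There are too many to list fully; the first 12 (by largest part) are:
22
21,1
20,2
20,1,1
19,3
19,2,1
18,4
18,3,1
18,2,2
17,5
17,4,1
17,3,2
…and 40 more, for 52 total.

52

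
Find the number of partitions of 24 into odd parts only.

A full systematic count gives 122.

122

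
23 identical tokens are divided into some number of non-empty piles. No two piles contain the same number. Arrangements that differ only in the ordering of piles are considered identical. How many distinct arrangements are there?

104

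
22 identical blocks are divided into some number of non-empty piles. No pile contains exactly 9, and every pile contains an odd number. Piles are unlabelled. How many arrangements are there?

71

Enumerating by decreasing first part gives 71 partitions in all.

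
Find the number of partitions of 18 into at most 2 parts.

The partitions of 18 that satisfy the conditions:
18
1, 17
2, 16
3, 15
4, 14
5, 13
6, 12
7, 11
8, 10
9, 9
That's 10 in total.

10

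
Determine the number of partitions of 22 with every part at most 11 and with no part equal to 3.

418

Enumerating by decreasing first part gives 418 partitions in all.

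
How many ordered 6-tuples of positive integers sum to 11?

252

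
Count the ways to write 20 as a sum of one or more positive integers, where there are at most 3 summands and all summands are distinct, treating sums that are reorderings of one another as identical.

34

A partial list (first 12 by largest part):
20
19, 1
18, 2
17, 3
17, 2, 1
16, 4
16, 3, 1
15, 5
15, 4, 1
15, 3, 2
14, 6
14, 5, 1
…and 22 more, for 34 total.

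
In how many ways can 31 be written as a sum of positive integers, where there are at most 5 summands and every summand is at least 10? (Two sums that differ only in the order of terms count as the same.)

8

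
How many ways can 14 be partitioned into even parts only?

15

They are:
14
2, 12
4, 10
2, 2, 10
6, 8
2, 4, 8
2, 2, 2, 8
2, 6, 6
4, 4, 6
2, 2, 4, 6
2, 2, 2, 2, 6
2, 4, 4, 4
2, 2, 2, 4, 4
2, 2, 2, 2, 2, 4
2, 2, 2, 2, 2, 2, 2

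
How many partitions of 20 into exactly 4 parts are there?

There are too many to list fully; the first 12 (by largest part) are:
1 + 1 + 1 + 17
1 + 1 + 2 + 16
1 + 1 + 3 + 15
1 + 2 + 2 + 15
1 + 1 + 4 + 14
1 + 2 + 3 + 14
2 + 2 + 2 + 14
1 + 1 + 5 + 13
1 + 2 + 4 + 13
1 + 3 + 3 + 13
2 + 2 + 3 + 13
1 + 1 + 6 + 12
…and 52 more, for 64 total.

64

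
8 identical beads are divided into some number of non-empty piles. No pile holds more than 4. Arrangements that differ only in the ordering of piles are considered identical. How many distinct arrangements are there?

The partitions of 8 that satisfy the conditions:
4+4
4+3+1
4+2+2
4+2+1+1
4+1+1+1+1
3+3+2
3+3+1+1
3+2+2+1
3+2+1+1+1
3+1+1+1+1+1
2+2+2+2
2+2+2+1+1
2+2+1+1+1+1
2+1+1+1+1+1+1
1+1+1+1+1+1+1+1

15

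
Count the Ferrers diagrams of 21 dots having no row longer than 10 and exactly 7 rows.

93

Direct enumeration gives 93 partitions.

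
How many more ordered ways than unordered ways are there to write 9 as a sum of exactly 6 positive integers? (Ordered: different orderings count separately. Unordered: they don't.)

53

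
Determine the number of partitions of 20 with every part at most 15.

Systematic enumeration (by largest part, then next-largest, …) yields 615.

615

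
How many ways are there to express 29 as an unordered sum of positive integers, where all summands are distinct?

Direct enumeration gives 256 partitions.

256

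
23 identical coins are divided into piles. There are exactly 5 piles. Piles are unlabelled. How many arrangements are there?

Enumerating by decreasing first part gives 141 partitions in all.

141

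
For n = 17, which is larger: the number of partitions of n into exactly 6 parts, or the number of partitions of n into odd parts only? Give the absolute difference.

Partitions of 17 into exactly 6 parts: 44.
Partitions of 17 into odd parts only: 38.
|44 − 38| = 6.

6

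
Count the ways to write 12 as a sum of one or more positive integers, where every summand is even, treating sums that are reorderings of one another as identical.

11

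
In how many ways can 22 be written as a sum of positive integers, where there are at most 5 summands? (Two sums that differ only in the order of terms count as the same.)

Enumerating by decreasing first part gives 255 partitions in all.

255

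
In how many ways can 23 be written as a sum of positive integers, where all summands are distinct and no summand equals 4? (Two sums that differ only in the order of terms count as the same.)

There are too many to list fully; the first 12 (by largest part) are:
23
22 + 1
21 + 2
20 + 3
20 + 2 + 1
19 + 3 + 1
18 + 5
18 + 3 + 2
17 + 6
17 + 5 + 1
17 + 3 + 2 + 1
16 + 7
…and 56 more, for 68 total.

68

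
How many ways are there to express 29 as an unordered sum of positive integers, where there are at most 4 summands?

270

Systematic enumeration (by largest part, then next-largest, …) yields 270.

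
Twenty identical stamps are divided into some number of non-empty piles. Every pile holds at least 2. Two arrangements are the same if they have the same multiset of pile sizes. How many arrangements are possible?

There are 137 such partitions.

137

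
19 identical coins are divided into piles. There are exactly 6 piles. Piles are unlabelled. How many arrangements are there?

Systematic enumeration (by largest part, then next-largest, …) yields 71.

71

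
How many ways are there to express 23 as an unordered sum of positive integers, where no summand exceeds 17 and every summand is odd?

There are 100 such partitions.

100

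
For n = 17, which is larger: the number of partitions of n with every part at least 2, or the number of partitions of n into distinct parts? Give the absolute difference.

Partitions of 17 with every part at least 2: 66.
Partitions of 17 into distinct parts: 38.
|66 − 38| = 28.

28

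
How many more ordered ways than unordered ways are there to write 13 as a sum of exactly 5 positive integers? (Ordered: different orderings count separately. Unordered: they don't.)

477

Ordered (compositions into 5 parts): C(12,4) = 495.
Partitions of 13 into exactly 5 parts: 18.
Difference: 495 − 18 = 477.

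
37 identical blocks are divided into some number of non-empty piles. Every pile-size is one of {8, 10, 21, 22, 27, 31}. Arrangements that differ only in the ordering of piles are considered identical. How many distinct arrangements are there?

2

Enumerating:
27, 10
21, 8, 8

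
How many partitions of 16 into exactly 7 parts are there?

A partial list (first 12 by largest part):
10 + 1 + 1 + 1 + 1 + 1 + 1
9 + 2 + 1 + 1 + 1 + 1 + 1
8 + 3 + 1 + 1 + 1 + 1 + 1
8 + 2 + 2 + 1 + 1 + 1 + 1
7 + 4 + 1 + 1 + 1 + 1 + 1
7 + 3 + 2 + 1 + 1 + 1 + 1
7 + 2 + 2 + 2 + 1 + 1 + 1
6 + 5 + 1 + 1 + 1 + 1 + 1
6 + 4 + 2 + 1 + 1 + 1 + 1
6 + 3 + 3 + 1 + 1 + 1 + 1
6 + 3 + 2 + 2 + 1 + 1 + 1
6 + 2 + 2 + 2 + 2 + 1 + 1
…and 16 more, for 28 total.

28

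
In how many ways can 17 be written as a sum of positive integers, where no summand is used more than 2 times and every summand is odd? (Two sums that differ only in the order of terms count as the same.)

12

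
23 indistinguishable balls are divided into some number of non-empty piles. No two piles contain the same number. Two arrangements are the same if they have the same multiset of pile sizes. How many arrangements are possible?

104

Direct enumeration gives 104 partitions.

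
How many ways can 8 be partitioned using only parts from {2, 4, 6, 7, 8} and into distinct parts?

2

Enumerating:
8
6,2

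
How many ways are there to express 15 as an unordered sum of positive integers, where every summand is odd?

A partial list (first 12 by largest part):
15
13 + 1 + 1
11 + 3 + 1
11 + 1 + 1 + 1 + 1
9 + 5 + 1
9 + 3 + 3
9 + 3 + 1 + 1 + 1
9 + 1 + 1 + 1 + 1 + 1 + 1
7 + 7 + 1
7 + 5 + 3
7 + 5 + 1 + 1 + 1
7 + 3 + 3 + 1 + 1
…and 15 more, for 27 total.

27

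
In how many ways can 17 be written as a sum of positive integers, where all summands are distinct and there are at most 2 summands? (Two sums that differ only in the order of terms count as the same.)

Enumerating:
17
16+1
15+2
14+3
13+4
12+5
11+6
10+7
9+8

9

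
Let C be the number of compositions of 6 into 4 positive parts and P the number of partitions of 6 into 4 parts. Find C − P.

8

Compositions: C(5,3) = 10.
Partitions of 6 into exactly 4 parts: 2.
Difference: 10 − 2 = 8.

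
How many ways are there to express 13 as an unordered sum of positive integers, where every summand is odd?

Enumerating:
13
1,1,11
1,3,9
1,1,1,1,9
1,5,7
3,3,7
1,1,1,3,7
1,1,1,1,1,1,7
3,5,5
1,1,1,5,5
1,1,3,3,5
1,1,1,1,1,3,5
1,1,1,1,1,1,1,1,5
1,3,3,3,3
1,1,1,1,3,3,3
1,1,1,1,1,1,1,3,3
1,1,1,1,1,1,1,1,1,1,3
1,1,1,1,1,1,1,1,1,1,1,1,1
Counting gives 18.

18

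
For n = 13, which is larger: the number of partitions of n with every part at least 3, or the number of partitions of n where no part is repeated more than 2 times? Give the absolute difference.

Partitions of 13 with every part at least 3: 10.
Partitions of 13 where no part is repeated more than 2 times: 44.
|10 − 44| = 34.

34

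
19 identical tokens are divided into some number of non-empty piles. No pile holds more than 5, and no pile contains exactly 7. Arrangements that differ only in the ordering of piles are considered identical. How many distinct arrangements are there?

Enumerating by decreasing first part gives 164 partitions in all.

164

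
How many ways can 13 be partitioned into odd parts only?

Enumerating:
13
11,1,1
9,3,1
9,1,1,1,1
7,5,1
7,3,3
7,3,1,1,1
7,1,1,1,1,1,1
5,5,3
5,5,1,1,1
5,3,3,1,1
5,3,1,1,1,1,1
5,1,1,1,1,1,1,1,1
3,3,3,3,1
3,3,3,1,1,1,1
3,3,1,1,1,1,1,1,1
3,1,1,1,1,1,1,1,1,1,1
1,1,1,1,1,1,1,1,1,1,1,1,1
That's 18 in total.

18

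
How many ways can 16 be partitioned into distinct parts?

There are too many to list fully; the first 12 (by largest part) are:
16
1+15
2+14
3+13
1+2+13
4+12
1+3+12
5+11
1+4+11
2+3+11
6+10
1+5+10
…and 20 more, for 32 total.

32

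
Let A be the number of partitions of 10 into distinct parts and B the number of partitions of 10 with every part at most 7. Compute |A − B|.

28

Partitions of 10 into distinct parts: 10.
Partitions of 10 with every part at most 7: 38.
|10 − 38| = 28.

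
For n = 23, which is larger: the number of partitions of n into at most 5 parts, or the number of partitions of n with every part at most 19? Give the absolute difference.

Partitions of 23 into at most 5 parts: 291.
Partitions of 23 with every part at most 19: 1248.
|291 − 1248| = 957.

957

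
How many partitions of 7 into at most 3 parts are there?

8

Listing the qualifying partitions of 7:
7
1,6
2,5
1,1,5
3,4
1,2,4
1,3,3
2,2,3
Counting gives 8.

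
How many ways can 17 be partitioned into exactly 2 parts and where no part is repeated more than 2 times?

Enumerating:
16 + 1
15 + 2
14 + 3
13 + 4
12 + 5
11 + 6
10 + 7
9 + 8

8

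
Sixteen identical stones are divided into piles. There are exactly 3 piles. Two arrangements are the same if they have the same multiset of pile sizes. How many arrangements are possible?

21

They are:
1,1,14
1,2,13
1,3,12
2,2,12
1,4,11
2,3,11
1,5,10
2,4,10
3,3,10
1,6,9
2,5,9
3,4,9
1,7,8
2,6,8
3,5,8
4,4,8
2,7,7
3,6,7
4,5,7
4,6,6
5,5,6
That's 21 in total.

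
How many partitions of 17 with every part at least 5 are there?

7

Listing the qualifying partitions of 17:
17
5+12
6+11
7+10
8+9
5+5+7
5+6+6
Counting gives 7.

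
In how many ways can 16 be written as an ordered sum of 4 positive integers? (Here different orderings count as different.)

455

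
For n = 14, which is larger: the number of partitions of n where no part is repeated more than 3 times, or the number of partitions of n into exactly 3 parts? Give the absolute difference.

Partitions of 14 where no part is repeated more than 3 times: 82.
Partitions of 14 into exactly 3 parts: 16.
|82 − 16| = 66.

66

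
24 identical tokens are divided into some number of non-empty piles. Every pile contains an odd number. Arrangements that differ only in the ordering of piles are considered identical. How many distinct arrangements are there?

122

Counting exhaustively, 122 partitions satisfy the conditions.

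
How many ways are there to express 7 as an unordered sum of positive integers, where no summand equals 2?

Enumerating:
7
6, 1
5, 1, 1
4, 3
4, 1, 1, 1
3, 3, 1
3, 1, 1, 1, 1
1, 1, 1, 1, 1, 1, 1
That's 8 in total.

8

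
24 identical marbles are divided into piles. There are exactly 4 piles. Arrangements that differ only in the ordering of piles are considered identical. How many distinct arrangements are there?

Enumerating by decreasing first part gives 108 partitions in all.

108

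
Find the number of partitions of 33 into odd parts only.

448

Counting exhaustively, 448 partitions satisfy the conditions.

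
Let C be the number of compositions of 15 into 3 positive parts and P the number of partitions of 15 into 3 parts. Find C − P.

Ordered (compositions into 3 parts): C(14,2) = 91.
Unordered (partitions into 3 parts): 19.
Difference: 91 − 19 = 72.

72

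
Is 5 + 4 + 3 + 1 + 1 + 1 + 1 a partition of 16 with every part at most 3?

No

The parts sum to 16, and the condition 'no summand exceeds 3' is violated.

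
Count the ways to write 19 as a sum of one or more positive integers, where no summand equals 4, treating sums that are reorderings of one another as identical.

314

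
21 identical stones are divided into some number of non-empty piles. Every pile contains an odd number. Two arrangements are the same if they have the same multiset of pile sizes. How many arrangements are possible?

76

A full systematic count gives 76.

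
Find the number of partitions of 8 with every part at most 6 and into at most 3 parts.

The partitions of 8 that satisfy the conditions:
2,6
1,1,6
3,5
1,2,5
4,4
1,3,4
2,2,4
2,3,3

8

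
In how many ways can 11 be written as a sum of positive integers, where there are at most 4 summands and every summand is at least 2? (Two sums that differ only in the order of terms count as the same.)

Listing the qualifying partitions of 11:
11
9,2
8,3
7,4
7,2,2
6,5
6,3,2
5,4,2
5,3,3
5,2,2,2
4,4,3
4,3,2,2
3,3,3,2
That's 13 in total.

13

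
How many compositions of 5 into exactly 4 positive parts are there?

4

A composition of 5 into 4 positive parts is chosen by placing 3 dividers among the 4 gaps between 5 units: C(4,3) = 4.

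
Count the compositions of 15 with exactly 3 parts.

Place 2 bars in the 14 internal gaps of a row of 15 dots: C(14,2) = 91.

91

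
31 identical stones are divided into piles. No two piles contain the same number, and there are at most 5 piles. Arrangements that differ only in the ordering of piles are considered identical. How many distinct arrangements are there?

A full systematic count gives 302.

302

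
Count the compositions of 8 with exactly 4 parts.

A composition of 8 into 4 positive parts is chosen by placing 3 dividers among the 7 gaps between 8 units: C(7,3) = 35.

35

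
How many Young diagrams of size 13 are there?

101

There are 101 such partitions.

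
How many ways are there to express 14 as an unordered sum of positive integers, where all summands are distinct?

22

They are:
14
1+13
2+12
3+11
1+2+11
4+10
1+3+10
5+9
1+4+9
2+3+9
6+8
1+5+8
2+4+8
1+2+3+8
1+6+7
2+5+7
3+4+7
1+2+4+7
3+5+6
1+2+5+6
1+3+4+6
2+3+4+5
That's 22 in total.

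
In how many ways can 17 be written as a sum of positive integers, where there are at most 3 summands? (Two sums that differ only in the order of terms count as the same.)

33

A partial list (first 12 by largest part):
17
16, 1
15, 2
15, 1, 1
14, 3
14, 2, 1
13, 4
13, 3, 1
13, 2, 2
12, 5
12, 4, 1
12, 3, 2
…and 21 more, for 33 total.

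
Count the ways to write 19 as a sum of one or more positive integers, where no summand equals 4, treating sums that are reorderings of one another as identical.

There are 314 such partitions.

314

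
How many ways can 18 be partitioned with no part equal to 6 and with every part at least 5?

The partitions of 18 that satisfy the conditions:
18
13 + 5
11 + 7
10 + 8
9 + 9
8 + 5 + 5
Counting gives 6.

6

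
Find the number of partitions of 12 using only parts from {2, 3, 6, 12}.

7

Enumerating:
12
6, 6
6, 3, 3
6, 2, 2, 2
3, 3, 3, 3
3, 3, 2, 2, 2
2, 2, 2, 2, 2, 2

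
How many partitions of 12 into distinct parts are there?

Enumerating:
12
1, 11
2, 10
3, 9
1, 2, 9
4, 8
1, 3, 8
5, 7
1, 4, 7
2, 3, 7
1, 5, 6
2, 4, 6
1, 2, 3, 6
3, 4, 5
1, 2, 4, 5

15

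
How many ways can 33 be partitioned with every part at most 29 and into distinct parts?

443

Systematic enumeration (by largest part, then next-largest, …) yields 443.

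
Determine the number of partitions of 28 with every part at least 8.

12

Enumerating:
28
8, 20
9, 19
10, 18
11, 17
12, 16
13, 15
14, 14
8, 8, 12
8, 9, 11
8, 10, 10
9, 9, 10
That's 12 in total.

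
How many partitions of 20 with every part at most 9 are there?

488

A full systematic count gives 488.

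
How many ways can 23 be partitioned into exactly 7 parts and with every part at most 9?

A full systematic count gives 120.

120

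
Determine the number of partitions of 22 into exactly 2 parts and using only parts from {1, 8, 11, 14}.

2

The partitions of 22 that satisfy the conditions:
14, 8
11, 11
Counting gives 2.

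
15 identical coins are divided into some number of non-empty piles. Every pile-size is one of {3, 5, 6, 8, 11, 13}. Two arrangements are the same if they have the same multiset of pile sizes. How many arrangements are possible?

4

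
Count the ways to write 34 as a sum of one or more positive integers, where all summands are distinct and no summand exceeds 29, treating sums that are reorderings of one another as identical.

Counting exhaustively, 505 partitions satisfy the conditions.

505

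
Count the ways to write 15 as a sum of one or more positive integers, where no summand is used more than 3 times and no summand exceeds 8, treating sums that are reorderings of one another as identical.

Systematic enumeration (by largest part, then next-largest, …) yields 79.

79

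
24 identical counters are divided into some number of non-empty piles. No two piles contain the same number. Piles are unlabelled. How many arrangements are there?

122

There are 122 such partitions.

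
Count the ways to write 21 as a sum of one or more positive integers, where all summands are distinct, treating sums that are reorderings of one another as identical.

76

A full systematic count gives 76.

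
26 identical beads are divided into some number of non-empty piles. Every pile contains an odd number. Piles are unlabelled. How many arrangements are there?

Enumerating by decreasing first part gives 165 partitions in all.

165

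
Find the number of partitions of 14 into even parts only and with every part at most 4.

Enumerating:
4,4,4,2
4,4,2,2,2
4,2,2,2,2,2
2,2,2,2,2,2,2

4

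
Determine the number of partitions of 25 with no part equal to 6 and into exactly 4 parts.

Enumerating by decreasing first part gives 90 partitions in all.

90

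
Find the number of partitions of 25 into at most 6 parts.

612

Direct enumeration gives 612 partitions.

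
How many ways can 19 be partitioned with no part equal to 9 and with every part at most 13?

Systematic enumeration (by largest part, then next-largest, …) yields 429.

429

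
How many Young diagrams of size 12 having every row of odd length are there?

15

They are:
11, 1
9, 3
9, 1, 1, 1
7, 5
7, 3, 1, 1
7, 1, 1, 1, 1, 1
5, 5, 1, 1
5, 3, 3, 1
5, 3, 1, 1, 1, 1
5, 1, 1, 1, 1, 1, 1, 1
3, 3, 3, 3
3, 3, 3, 1, 1, 1
3, 3, 1, 1, 1, 1, 1, 1
3, 1, 1, 1, 1, 1, 1, 1, 1, 1
1, 1, 1, 1, 1, 1, 1, 1, 1, 1, 1, 1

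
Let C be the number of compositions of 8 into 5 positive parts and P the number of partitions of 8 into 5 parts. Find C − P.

Ordered (compositions into 5 parts): C(7,4) = 35.
Unordered (partitions into 5 parts): 3.
Difference: 35 − 3 = 32.

32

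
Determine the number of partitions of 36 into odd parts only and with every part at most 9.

Counting exhaustively, 236 partitions satisfy the conditions.

236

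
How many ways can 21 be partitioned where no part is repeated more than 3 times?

Counting exhaustively, 395 partitions satisfy the conditions.

395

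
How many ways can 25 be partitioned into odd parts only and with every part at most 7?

There are too many to list fully; the first 12 (by largest part) are:
1, 3, 7, 7, 7
1, 1, 1, 1, 7, 7, 7
1, 5, 5, 7, 7
3, 3, 5, 7, 7
1, 1, 1, 3, 5, 7, 7
1, 1, 1, 1, 1, 1, 5, 7, 7
1, 1, 3, 3, 3, 7, 7
1, 1, 1, 1, 1, 3, 3, 7, 7
1, 1, 1, 1, 1, 1, 1, 1, 3, 7, 7
1, 1, 1, 1, 1, 1, 1, 1, 1, 1, 1, 7, 7
3, 5, 5, 5, 7
1, 1, 1, 5, 5, 5, 7
…and 44 more, for 56 total.

56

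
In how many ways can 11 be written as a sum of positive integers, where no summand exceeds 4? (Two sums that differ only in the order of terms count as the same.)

27

A partial list (first 12 by largest part):
4, 4, 3
4, 4, 2, 1
4, 4, 1, 1, 1
4, 3, 3, 1
4, 3, 2, 2
4, 3, 2, 1, 1
4, 3, 1, 1, 1, 1
4, 2, 2, 2, 1
4, 2, 2, 1, 1, 1
4, 2, 1, 1, 1, 1, 1
4, 1, 1, 1, 1, 1, 1, 1
3, 3, 3, 2
…and 15 more, for 27 total.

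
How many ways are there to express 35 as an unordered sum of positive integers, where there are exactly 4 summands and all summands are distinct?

185

Direct enumeration gives 185 partitions.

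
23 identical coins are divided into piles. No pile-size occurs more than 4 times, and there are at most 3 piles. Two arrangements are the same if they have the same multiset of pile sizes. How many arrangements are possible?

56

There are too many to list fully; the first 12 (by largest part) are:
23
1, 22
2, 21
1, 1, 21
3, 20
1, 2, 20
4, 19
1, 3, 19
2, 2, 19
5, 18
1, 4, 18
2, 3, 18
…and 44 more, for 56 total.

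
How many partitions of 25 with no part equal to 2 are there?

703

Systematic enumeration (by largest part, then next-largest, …) yields 703.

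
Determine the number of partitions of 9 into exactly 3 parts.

7

The partitions of 9 that satisfy the conditions:
1+1+7
1+2+6
1+3+5
2+2+5
1+4+4
2+3+4
3+3+3
Counting gives 7.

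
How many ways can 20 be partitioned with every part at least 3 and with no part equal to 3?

24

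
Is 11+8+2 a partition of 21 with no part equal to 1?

Yes

The parts sum to 21, and the condition 'no summand equals 1' holds.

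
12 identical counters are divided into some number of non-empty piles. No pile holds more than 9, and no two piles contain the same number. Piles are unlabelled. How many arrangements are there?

They are:
9, 3
9, 2, 1
8, 4
8, 3, 1
7, 5
7, 4, 1
7, 3, 2
6, 5, 1
6, 4, 2
6, 3, 2, 1
5, 4, 3
5, 4, 2, 1
Counting gives 12.

12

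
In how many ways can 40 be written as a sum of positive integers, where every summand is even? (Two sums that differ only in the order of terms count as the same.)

627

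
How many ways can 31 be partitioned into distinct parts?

340

Counting exhaustively, 340 partitions satisfy the conditions.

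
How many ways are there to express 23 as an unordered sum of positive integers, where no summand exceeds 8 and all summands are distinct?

11

Enumerating:
8,7,6,2
8,7,5,3
8,7,5,2,1
8,7,4,3,1
8,6,5,4
8,6,5,3,1
8,6,4,3,2
8,5,4,3,2,1
7,6,5,4,1
7,6,5,3,2
7,6,4,3,2,1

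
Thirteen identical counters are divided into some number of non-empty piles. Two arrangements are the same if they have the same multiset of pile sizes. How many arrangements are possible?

Counting exhaustively, 101 partitions satisfy the conditions.

101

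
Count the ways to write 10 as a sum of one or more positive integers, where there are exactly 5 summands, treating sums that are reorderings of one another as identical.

7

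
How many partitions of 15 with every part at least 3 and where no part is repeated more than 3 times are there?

16

Enumerating:
15
12+3
11+4
10+5
9+6
9+3+3
8+7
8+4+3
7+5+3
7+4+4
6+6+3
6+5+4
6+3+3+3
5+5+5
5+4+3+3
4+4+4+3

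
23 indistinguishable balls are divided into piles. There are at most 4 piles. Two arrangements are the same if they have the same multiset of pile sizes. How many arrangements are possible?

Counting exhaustively, 150 partitions satisfy the conditions.

150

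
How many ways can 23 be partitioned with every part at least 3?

Direct enumeration gives 88 partitions.

88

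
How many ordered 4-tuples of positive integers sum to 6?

Equivalently, choose which 3 of the 5 gaps become plus signs: C(5,3) = 10.

10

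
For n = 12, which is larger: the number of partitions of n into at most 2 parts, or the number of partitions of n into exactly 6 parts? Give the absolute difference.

4

Partitions of 12 into at most 2 parts: 7.
Partitions of 12 into exactly 6 parts: 11.
|7 − 11| = 4.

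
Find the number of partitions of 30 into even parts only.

Systematic enumeration (by largest part, then next-largest, …) yields 176.

176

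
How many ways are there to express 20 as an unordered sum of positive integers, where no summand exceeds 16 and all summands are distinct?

59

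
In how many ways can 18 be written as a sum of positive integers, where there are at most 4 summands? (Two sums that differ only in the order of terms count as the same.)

84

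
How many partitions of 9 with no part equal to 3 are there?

19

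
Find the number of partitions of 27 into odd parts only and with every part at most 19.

Systematic enumeration (by largest part, then next-largest, …) yields 184.

184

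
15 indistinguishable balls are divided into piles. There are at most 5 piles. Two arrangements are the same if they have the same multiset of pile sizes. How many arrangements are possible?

84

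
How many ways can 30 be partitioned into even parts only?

Counting exhaustively, 176 partitions satisfy the conditions.

176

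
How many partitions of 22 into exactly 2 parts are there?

Listing the qualifying partitions of 22:
21, 1
20, 2
19, 3
18, 4
17, 5
16, 6
15, 7
14, 8
13, 9
12, 10
11, 11

11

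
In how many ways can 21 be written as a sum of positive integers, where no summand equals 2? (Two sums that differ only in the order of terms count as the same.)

Counting exhaustively, 302 partitions satisfy the conditions.

302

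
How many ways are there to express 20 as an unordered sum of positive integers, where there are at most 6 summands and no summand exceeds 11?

A full systematic count gives 222.

222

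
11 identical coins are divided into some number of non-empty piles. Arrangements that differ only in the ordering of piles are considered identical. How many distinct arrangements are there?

A partial list (first 12 by largest part):
11
10 + 1
9 + 2
9 + 1 + 1
8 + 3
8 + 2 + 1
8 + 1 + 1 + 1
7 + 4
7 + 3 + 1
7 + 2 + 2
7 + 2 + 1 + 1
7 + 1 + 1 + 1 + 1
…and 44 more, for 56 total.

56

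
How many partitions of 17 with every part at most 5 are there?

119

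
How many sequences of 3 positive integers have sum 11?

45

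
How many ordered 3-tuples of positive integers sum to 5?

6

Equivalently, choose which 2 of the 4 gaps become plus signs: C(4,2) = 6.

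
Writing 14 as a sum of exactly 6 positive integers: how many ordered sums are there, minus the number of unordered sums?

1267

Compositions: C(13,5) = 1287.
Partitions of 14 into exactly 6 parts: 20.
Difference: 1287 − 20 = 1267.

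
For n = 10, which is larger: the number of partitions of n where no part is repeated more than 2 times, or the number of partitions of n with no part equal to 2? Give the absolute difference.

Partitions of 10 where no part is repeated more than 2 times: 22.
Partitions of 10 with no part equal to 2: 20.
|22 − 20| = 2.

2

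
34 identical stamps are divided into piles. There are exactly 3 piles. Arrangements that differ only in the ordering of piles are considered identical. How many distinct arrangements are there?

A full systematic count gives 96.

96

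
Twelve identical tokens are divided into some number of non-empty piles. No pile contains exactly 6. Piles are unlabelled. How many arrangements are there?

66

There are too many to list fully; the first 12 (by largest part) are:
12
11+1
10+2
10+1+1
9+3
9+2+1
9+1+1+1
8+4
8+3+1
8+2+2
8+2+1+1
8+1+1+1+1
…and 54 more, for 66 total.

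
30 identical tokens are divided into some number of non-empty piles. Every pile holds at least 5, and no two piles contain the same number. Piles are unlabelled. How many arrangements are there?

35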